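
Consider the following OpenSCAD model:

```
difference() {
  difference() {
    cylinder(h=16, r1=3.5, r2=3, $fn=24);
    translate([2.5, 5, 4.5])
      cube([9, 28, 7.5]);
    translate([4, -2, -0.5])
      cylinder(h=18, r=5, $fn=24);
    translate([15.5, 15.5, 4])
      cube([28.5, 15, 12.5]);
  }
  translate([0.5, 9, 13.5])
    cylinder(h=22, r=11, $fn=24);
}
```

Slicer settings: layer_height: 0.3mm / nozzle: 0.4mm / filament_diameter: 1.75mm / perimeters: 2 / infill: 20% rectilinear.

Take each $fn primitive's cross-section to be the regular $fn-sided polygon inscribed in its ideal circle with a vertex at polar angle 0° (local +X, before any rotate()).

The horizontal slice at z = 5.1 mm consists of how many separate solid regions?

At z = 5.1 mm: the cone (r1=3.5→r2=3) has section circumradius 3.341 here — a regular 24-gon; the cube at (2.5, 5) (footprint 9×28) is included at this height; the cylinder at (4, -2): section is a regular 24-gon, circumradius r=5; the cube at (15.5, 15.5) is present — its section is the full 28.5×15 rectangle; Subtracting the remaining from the first: starting from the cone, the 9×28 cube at (2.5, 5) misses the remaining region (no effect); the r=5 cylinder at (4, -2) partially overlaps it — only the 18.03 mm² overlap (of its 77.65 mm²) is removed, clipping the outline; the 28.5×15 cube at (15.5, 15.5) misses the remaining region (no effect) — 1 connected region; the cylinder at (0.5, 9) is not intersected at this z (z outside [13.5, 35.5]); After the difference (first − rest): none of the subtracted shapes is present at this height, so that combined region is unchanged — 1 connected region. The result has 1 disconnected region.

1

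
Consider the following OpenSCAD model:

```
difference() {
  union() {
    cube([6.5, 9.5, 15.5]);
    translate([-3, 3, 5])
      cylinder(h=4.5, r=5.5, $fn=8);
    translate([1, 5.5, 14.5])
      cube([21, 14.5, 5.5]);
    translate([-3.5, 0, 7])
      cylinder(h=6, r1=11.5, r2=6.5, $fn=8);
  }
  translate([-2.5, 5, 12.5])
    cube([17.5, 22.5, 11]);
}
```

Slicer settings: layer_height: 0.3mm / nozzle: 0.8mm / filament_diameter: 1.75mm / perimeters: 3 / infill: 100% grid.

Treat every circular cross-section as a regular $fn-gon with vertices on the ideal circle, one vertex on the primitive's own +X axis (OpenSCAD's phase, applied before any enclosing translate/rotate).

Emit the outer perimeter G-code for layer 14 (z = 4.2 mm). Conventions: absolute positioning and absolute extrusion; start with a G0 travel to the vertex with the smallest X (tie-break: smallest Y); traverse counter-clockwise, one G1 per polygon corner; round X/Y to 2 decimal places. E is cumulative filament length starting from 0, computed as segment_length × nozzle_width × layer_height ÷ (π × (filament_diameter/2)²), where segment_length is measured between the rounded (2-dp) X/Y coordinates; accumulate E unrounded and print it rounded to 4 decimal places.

G0 X0.00 Y0.00 Z4.20
G1 X6.50 Y0.00 E0.6486
G1 X6.50 Y9.50 E1.5965
G1 X0.00 Y9.50 E2.2451
G1 X0.00 Y0.00 E3.1930

At z = 4.2 mm: the cube (footprint 6.5×9.5) is included at this height; the cylinder at (-3, 3) is absent (z outside [5, 9.5]); the cube at (1, 5.5) is not intersected at this z (z outside [14.5, 20]); the cone at (-3.5, 0) is absent (z outside [7, 13]); Taking the union: only the 6.5×9.5 cube is present, so the union is just that shape — 1 connected region; the cube at (-2.5, 5) is not intersected at this z (z outside [12.5, 23.5]); Subtracting the remaining from the first: none of the subtracted shapes is present at this height, so the result so far is unchanged — 1 connected region. The outline is a single polygon with 4 vertices. Extrusion per mm of travel: 0.8 × 0.3 / (π × 0.875²) = 0.099780. Accumulating E over each segment gives final E = 3.1930.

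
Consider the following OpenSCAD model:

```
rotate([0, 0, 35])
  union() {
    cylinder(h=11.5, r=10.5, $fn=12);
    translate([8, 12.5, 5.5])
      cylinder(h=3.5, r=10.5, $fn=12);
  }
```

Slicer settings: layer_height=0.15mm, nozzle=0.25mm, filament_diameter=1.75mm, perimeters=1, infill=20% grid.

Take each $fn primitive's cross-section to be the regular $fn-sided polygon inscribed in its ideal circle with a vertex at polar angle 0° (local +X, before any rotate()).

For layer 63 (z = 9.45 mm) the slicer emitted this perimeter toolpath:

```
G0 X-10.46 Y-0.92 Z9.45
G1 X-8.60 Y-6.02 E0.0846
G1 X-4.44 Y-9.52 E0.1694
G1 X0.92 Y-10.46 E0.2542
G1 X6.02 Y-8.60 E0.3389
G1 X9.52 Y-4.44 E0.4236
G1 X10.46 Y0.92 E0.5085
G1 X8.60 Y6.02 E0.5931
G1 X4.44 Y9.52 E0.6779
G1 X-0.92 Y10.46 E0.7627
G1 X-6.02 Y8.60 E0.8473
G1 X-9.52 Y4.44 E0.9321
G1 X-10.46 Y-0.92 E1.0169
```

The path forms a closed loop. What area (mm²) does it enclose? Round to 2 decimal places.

Apply the shoelace formula to the sequence of (X, Y) vertices; enclosed area = 330.80 mm².

330.80 mm²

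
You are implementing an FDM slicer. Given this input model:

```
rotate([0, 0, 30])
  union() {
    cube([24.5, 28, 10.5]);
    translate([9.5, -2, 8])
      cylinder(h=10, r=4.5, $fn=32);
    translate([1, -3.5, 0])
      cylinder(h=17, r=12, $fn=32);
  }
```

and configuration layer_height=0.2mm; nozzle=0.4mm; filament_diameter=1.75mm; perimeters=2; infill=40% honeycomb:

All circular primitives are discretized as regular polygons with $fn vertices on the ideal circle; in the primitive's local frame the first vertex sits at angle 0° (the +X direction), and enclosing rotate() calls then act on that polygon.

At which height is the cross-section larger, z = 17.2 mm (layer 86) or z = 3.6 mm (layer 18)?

layer 18 (z = 3.6 mm)

Layer 86 (z = 17.2): the cube is not intersected at this z (z outside [0, 10.5]); the cylinder at (9.5, -2): section is a regular 32-gon, circumradius r=4.5 (area = (32/2)·4.500²·sin(360°/32) = 63.21 mm²); the cylinder at (1, -3.5) is not intersected at this z (z outside [0, 17]); Merging all regions: only the r=4.5 cylinder at (9.5, -2) is present, so the union is just that shape — area = 63.21 mm²; (rotated 30° about Z; rotation is an isometry so areas/perimeters/island counts are preserved). So its area = 63.21 mm². Layer 18 (z = 3.6): the cube (footprint 24.5×28) is included at this height (area 686.00 mm²); the cylinder at (9.5, -2) does not reach this height (z outside [8, 18]); the cylinder at (1, -3.5): section is a regular 32-gon, circumradius r=12 (area = (32/2)·12.000²·sin(360°/32) = 449.49 mm²); Taking the union: the regions partially overlap — summed areas 1135.49 mm² minus the doubly-counted overlap 79.56 mm² gives 1055.92 mm² — area = 1055.92 mm²; (whole slice rotated 30° about Z — lengths, areas and connectivity unchanged). So its area = 1055.92 mm². Layer 18 is larger (1055.92 vs 63.21 mm²).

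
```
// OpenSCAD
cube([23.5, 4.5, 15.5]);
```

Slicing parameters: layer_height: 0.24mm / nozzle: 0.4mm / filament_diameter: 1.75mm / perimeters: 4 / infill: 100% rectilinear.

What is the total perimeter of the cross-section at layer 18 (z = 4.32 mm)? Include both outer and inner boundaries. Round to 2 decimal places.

At z = 4.32 mm: the cube (footprint 23.5×4.5) is included at this height (perimeter 56.00 mm). Overall, the cross-section is a single solid region. Total boundary length (outer) = 56.00 mm.

56.00 mm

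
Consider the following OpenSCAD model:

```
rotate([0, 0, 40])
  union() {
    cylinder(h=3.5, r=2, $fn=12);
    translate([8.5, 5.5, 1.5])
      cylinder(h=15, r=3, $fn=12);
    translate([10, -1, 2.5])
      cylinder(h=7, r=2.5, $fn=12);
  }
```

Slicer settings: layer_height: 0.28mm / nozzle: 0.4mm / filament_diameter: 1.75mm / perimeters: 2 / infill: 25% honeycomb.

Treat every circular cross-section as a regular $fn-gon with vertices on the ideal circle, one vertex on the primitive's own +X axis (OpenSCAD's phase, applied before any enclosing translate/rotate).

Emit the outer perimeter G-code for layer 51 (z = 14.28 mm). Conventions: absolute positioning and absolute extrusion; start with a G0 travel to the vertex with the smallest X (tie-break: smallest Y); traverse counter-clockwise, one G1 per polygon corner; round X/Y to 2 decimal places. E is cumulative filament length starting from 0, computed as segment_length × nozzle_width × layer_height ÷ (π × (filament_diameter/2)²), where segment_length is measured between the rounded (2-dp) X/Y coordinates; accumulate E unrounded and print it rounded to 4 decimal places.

G0 X0.02 Y9.16 Z14.28
G1 X0.68 Y7.75 E0.0725
G1 X1.95 Y6.86 E0.1447
G1 X3.50 Y6.72 E0.2172
G1 X4.90 Y7.38 E0.2892
G1 X5.80 Y8.65 E0.3617
G1 X5.93 Y10.20 E0.4342
G1 X5.27 Y11.61 E0.5066
G1 X4.00 Y12.50 E0.5789
G1 X2.46 Y12.63 E0.6508
G1 X1.05 Y11.98 E0.7231
G1 X0.16 Y10.70 E0.7957
G1 X0.02 Y9.16 E0.8677

At z = 14.28 mm: the cylinder does not reach this height (z outside [0, 3.5]); the r=3 cylinder at (8.5, 5.5) gives a regular 12-gon of circumradius 3 (constant along its height); the cylinder at (10, -1) does not reach this height (z outside [2.5, 9.5]); Merging all regions: only the r=3 cylinder at (8.5, 5.5) is present, so the union is just that shape — 1 connected region; (rotated 40° about Z; rotation is an isometry so areas/perimeters/island counts are preserved). The outline is a single polygon with 12 vertices. Extrusion per mm of travel: 0.4 × 0.28 / (π × 0.875²) = 0.046564. Accumulating E over each segment gives final E = 0.8677.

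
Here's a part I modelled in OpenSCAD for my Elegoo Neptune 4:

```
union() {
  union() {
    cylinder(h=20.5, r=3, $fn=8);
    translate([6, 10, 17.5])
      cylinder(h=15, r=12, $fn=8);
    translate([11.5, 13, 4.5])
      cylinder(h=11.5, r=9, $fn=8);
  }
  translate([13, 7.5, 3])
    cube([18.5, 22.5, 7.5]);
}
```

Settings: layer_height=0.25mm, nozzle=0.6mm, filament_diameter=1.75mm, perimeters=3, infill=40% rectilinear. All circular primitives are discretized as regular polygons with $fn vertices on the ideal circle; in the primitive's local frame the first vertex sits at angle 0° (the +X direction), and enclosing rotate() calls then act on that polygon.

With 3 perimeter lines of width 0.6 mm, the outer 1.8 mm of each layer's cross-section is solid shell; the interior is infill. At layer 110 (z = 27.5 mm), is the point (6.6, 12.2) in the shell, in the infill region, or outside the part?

At z = 27.5 mm: the cylinder is not intersected at this z (z outside [0, 20.5]); the r=12 cylinder at (6, 10) gives a regular 8-gon of circumradius 12 (constant along its height); the cylinder at (11.5, 13) does not reach this height (z outside [4.5, 16]); Combining (union): only the r=12 cylinder at (6, 10) is present, so the union is just that shape — 1 connected region; the cube at (13, 7.5) is not intersected at this z (z outside [3, 10.5]); Taking the union: only that combined region is present, so the union is just that shape — 1 connected region. Overall, the cross-section is a single solid region. The nearest boundary edge runs (14.49, 18.49)→(6.00, 22.00); distance from the point to it = 8.82 mm. The point is inside the cross-section and 8.82 mm from the nearest boundary — more than the 1.8 mm shell width (3 × 0.6), so it's in the infill interior.

infill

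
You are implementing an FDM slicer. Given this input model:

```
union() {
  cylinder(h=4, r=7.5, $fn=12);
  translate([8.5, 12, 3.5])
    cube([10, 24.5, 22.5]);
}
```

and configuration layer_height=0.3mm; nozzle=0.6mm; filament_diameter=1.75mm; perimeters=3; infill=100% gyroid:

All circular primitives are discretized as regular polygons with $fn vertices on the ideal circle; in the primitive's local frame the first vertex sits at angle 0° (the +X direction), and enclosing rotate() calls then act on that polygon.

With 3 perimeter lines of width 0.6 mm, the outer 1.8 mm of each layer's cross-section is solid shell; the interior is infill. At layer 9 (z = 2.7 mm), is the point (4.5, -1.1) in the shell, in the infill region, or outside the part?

infill

At z = 2.7 mm: the cylinder: section is a regular 12-gon, circumradius r=7.5; the cube at (8.5, 12) does not reach this height (z outside [3.5, 26]); Taking the union: only the r=7.5 cylinder is present, so the union is just that shape — 1 connected region. Overall, the cross-section is a single solid region. The nearest boundary edge runs (6.50, -3.75)→(7.50, 0.00); distance from the point to it = 2.61 mm. The point is inside the cross-section and 2.61 mm from the nearest boundary — more than the 1.8 mm shell width (3 × 0.6), so it's in the infill interior.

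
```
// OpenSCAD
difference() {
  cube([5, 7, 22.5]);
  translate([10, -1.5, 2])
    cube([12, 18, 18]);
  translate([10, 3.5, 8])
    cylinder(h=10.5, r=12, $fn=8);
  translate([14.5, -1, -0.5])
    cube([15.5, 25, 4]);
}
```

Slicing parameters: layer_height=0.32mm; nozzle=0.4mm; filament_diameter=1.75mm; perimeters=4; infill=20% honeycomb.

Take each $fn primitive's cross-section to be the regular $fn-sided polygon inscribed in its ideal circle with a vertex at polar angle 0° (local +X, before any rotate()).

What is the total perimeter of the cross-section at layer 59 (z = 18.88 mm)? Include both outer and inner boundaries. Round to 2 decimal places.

24.00 mm

At z = 18.88 mm: the 5×7 cube contributes its full rectangle (perimeter 24.00 mm); the cube at (10, -1.5) is present — its section is the full 12×18 rectangle (perimeter 60.00 mm); the cylinder at (10, 3.5) does not reach this height (z outside [8, 18.5]); the cube at (14.5, -1) is absent (z outside [-0.5, 3.5]); After the difference (first − rest): starting from the 5×7 cube, the 12×18 cube at (10, -1.5) misses the remaining region (no effect) — boundary = 24.00 mm. Overall, the cross-section is a single solid region. Total boundary length (outer) = 24.00 mm.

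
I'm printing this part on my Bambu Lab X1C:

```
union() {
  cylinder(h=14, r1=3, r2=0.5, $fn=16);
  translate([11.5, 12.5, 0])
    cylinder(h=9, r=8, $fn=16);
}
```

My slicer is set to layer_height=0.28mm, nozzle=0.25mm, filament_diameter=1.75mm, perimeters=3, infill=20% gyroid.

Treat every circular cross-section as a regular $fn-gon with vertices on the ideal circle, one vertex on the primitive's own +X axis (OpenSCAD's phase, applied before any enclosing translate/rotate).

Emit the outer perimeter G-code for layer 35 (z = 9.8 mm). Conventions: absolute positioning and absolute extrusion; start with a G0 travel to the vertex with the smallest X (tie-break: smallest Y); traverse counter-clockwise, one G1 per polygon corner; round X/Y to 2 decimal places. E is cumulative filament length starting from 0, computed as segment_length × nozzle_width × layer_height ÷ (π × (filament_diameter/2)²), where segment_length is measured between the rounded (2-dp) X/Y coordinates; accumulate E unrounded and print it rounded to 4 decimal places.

G0 X-1.25 Y0.00 Z9.80
G1 X-1.15 Y-0.48 E0.0143
G1 X-0.88 Y-0.88 E0.0283
G1 X-0.48 Y-1.15 E0.0424
G1 X0.00 Y-1.25 E0.0566
G1 X0.48 Y-1.15 E0.0709
G1 X0.88 Y-0.88 E0.0849
G1 X1.15 Y-0.48 E0.0990
G1 X1.25 Y0.00 E0.1133
G1 X1.15 Y0.48 E0.1275
G1 X0.88 Y0.88 E0.1416
G1 X0.48 Y1.15 E0.1556
G1 X0.00 Y1.25 E0.1699
G1 X-0.48 Y1.15 E0.1842
G1 X-0.88 Y0.88 E0.1982
G1 X-1.15 Y0.48 E0.2122
G1 X-1.25 Y0.00 E0.2265

At z = 9.8 mm: the cone: at t=0.700 of its height the radius interpolates to r₁+(r₂−r₁)t = 1.250, giving a regular 16-gon of that circumradius; the cylinder at (11.5, 12.5) is absent (z outside [0, 9]); Merging all regions: only the cone is present, so the union is just that shape — 1 connected region. The outline is a single polygon with 16 vertices. Extrusion per mm of travel: 0.25 × 0.28 / (π × 0.875²) = 0.029103. Accumulating E over each segment gives final E = 0.2265.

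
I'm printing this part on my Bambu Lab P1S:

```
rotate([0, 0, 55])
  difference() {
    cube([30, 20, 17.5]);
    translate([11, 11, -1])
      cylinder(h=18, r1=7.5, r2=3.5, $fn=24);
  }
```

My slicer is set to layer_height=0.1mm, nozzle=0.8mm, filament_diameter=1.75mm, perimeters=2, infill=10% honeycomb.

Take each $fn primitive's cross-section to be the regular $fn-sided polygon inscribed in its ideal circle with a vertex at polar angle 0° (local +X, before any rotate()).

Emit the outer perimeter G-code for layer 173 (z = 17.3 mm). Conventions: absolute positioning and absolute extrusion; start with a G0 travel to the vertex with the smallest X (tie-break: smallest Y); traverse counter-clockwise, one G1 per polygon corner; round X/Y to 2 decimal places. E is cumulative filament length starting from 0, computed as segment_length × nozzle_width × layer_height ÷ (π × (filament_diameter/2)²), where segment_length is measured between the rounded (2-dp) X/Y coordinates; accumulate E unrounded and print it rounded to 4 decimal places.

G0 X-16.38 Y11.47 Z17.30
G1 X0.00 Y0.00 E0.6651
G1 X17.21 Y24.57 E1.6628
G1 X0.82 Y36.05 E2.3284
G1 X-16.38 Y11.47 E3.3262

At z = 17.3 mm: the cube (footprint 30×20) is included at this height; the cone at (11, 11) is not intersected at this z (z outside [-1, 17]); After the difference (first − rest): none of the subtracted shapes is present at this height, so the 30×20 cube is unchanged — 1 connected region; (rotated 55° about Z; rotation is an isometry so areas/perimeters/island counts are preserved). The outline is a single polygon with 4 vertices. Extrusion per mm of travel: 0.8 × 0.1 / (π × 0.875²) = 0.033260. Accumulating E over each segment gives final E = 3.3262.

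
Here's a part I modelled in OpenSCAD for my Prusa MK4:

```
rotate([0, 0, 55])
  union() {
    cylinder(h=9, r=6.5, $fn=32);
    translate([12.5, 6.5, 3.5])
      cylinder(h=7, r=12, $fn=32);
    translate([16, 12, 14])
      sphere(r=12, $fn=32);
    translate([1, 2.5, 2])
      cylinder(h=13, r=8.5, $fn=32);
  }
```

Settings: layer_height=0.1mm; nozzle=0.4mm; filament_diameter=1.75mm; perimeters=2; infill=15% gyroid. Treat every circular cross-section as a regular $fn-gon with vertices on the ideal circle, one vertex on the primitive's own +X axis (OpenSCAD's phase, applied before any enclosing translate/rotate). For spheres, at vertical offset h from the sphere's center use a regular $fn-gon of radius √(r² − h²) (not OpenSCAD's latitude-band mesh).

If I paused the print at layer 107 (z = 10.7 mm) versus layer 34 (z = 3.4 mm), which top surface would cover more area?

layer 107 (z = 10.7 mm)

Layer 107 (z = 10.7): the cylinder is not intersected at this z (z outside [0, 9]); the cylinder at (12.5, 6.5) is not intersected at this z (z outside [3.5, 10.5]); the r=12 sphere at (16, 12) slices to a regular 32-gon of circumradius 11.537 (√(r²−h²) with h=3.3 from center) (area = (32/2)·11.537²·sin(360°/32) = 415.50 mm²); the cylinder at (1, 2.5): section is a regular 32-gon, circumradius r=8.5 (area = (32/2)·8.500²·sin(360°/32) = 225.52 mm²); Combining (union): the regions partially overlap — summed areas 641.02 mm² minus the doubly-counted overlap 13.50 mm² gives 627.52 mm² — area = 627.52 mm²; (whole slice rotated 55° about Z — lengths, areas and connectivity unchanged). So its area = 627.52 mm². Layer 34 (z = 3.4): the r=6.5 cylinder contributes a regular 32-gon of circumradius 6.5 (area = (32/2)·6.500²·sin(360°/32) = 131.88 mm²); the cylinder at (12.5, 6.5) is not intersected at this z (z outside [3.5, 10.5]); the sphere at (16, 12): section is a regular 32-gon, circumradius = √(r²−h²) = √(12²−10.6²) = 5.625 (area = (32/2)·5.625²·sin(360°/32) = 98.76 mm²); the cylinder at (1, 2.5): section is a regular 32-gon, circumradius r=8.5 (area = (32/2)·8.500²·sin(360°/32) = 225.52 mm²); Merging all regions: the regions partially overlap — summed areas 456.17 mm² minus the doubly-counted overlap 126.86 mm² gives 329.30 mm² — area = 329.30 mm²; (whole slice rotated 55° about Z — lengths, areas and connectivity unchanged). So its area = 329.30 mm². Layer 107 is larger (627.52 vs 329.30 mm²).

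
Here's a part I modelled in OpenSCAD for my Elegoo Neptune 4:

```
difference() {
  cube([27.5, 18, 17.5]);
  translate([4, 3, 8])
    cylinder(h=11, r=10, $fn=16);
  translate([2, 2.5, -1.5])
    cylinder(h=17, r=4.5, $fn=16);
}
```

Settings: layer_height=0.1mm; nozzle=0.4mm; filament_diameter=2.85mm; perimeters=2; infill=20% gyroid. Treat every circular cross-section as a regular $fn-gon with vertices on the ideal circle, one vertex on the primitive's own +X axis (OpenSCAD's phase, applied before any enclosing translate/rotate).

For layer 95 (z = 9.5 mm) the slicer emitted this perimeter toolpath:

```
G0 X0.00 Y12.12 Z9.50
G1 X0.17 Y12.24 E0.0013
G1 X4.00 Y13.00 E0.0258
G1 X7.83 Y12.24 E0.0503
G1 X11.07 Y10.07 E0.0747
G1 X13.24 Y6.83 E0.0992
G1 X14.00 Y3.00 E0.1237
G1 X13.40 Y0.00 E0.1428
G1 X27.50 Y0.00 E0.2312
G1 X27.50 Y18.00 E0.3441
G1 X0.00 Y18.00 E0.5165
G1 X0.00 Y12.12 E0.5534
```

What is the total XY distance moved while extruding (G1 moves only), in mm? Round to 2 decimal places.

88.26 mm

Sum the Euclidean lengths of each G1 segment: total = 88.26 mm.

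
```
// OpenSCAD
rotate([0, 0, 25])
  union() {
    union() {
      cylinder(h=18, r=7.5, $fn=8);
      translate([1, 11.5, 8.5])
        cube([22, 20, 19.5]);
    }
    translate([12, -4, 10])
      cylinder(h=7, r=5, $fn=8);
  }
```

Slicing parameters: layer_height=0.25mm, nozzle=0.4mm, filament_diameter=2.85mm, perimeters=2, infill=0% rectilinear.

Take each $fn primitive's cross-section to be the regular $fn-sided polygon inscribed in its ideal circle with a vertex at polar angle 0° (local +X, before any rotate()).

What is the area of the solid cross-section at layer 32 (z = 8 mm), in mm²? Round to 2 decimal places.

At z = 8 mm: the r=7.5 cylinder gives a regular 8-gon of circumradius 7.5 (constant along its height) (area = (8/2)·7.500²·sin(360°/8) = 159.10 mm²); the cube at (1, 11.5) is absent (z outside [8.5, 28]); Taking the union: only the r=7.5 cylinder is present, so the union is just that shape — area = 159.10 mm²; the cylinder at (12, -4) is not intersected at this z (z outside [10, 17]); Combining (union): only that combined region is present, so the union is just that shape — area = 159.10 mm²; (whole slice rotated 25° about Z — lengths, areas and connectivity unchanged). Overall, the cross-section is a single solid region. Net area = 159.10 mm².

159.10 mm²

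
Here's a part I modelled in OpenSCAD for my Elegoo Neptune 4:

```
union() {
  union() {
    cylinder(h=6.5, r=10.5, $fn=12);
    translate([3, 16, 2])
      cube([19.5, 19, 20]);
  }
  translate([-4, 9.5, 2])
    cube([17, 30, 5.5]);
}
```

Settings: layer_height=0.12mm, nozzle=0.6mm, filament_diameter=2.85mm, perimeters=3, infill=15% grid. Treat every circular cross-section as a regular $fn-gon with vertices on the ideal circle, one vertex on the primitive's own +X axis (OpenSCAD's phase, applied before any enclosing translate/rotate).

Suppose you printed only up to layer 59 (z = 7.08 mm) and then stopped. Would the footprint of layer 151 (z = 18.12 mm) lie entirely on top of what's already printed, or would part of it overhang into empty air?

Compare the two slices. At z = 7.08: the cylinder is not intersected at this z (z outside [0, 6.5]); the cube at (3, 16) (footprint 19.5×19) is included at this height (area 370.50 mm²); Taking the union: only the 19.5×19 cube at (3, 16) is present, so the union is just that shape — area = 370.50 mm²; the cube at (-4, 9.5) (footprint 17×30) is included at this height (area 510.00 mm²); Combining (union): the regions partially overlap — summed areas 880.50 mm² minus the doubly-counted overlap 190.00 mm² gives 690.50 mm² — area = 690.50 mm². At z = 18.12: the cylinder is absent (z outside [0, 6.5]); the 19.5×19 cube at (3, 16) contributes its full rectangle (area 370.50 mm²); Taking the union: only the 19.5×19 cube at (3, 16) is present, so the union is just that shape — area = 370.50 mm²; the cube at (-4, 9.5) does not reach this height (z outside [2, 7.5]); Taking the union: only that combined region is present, so the union is just that shape — area = 370.50 mm². Checking containment: the cross-section at z = 18.12 is a subset of the cross-section at z = 7.08.

entirely on top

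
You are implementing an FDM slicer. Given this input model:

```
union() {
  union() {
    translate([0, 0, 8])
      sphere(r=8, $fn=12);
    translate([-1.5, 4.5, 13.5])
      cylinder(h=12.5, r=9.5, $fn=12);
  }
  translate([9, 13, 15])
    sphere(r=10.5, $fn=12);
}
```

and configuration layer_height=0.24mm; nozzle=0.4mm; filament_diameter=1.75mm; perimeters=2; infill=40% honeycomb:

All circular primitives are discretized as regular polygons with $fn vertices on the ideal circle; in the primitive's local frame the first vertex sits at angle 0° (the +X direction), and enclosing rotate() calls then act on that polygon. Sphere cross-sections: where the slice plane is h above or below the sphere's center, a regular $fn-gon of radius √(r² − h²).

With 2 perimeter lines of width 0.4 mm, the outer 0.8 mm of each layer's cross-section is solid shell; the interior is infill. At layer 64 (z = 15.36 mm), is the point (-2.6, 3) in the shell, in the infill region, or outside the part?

At z = 15.36 mm: the r=8 sphere slices to a regular 12-gon of circumradius 3.135 (√(r²−h²) with h=7.36 from center); the r=9.5 cylinder at (-1.5, 4.5) contributes a regular 12-gon of circumradius 9.5; Merging all regions: the r=8 sphere lies entirely inside the r=9.5 cylinder at (-1.5, 4.5), so the union is just the r=9.5 cylinder at (-1.5, 4.5) — 1 connected region; the r=10.5 sphere at (9, 13) contributes a regular 12-gon of circumradius √(10.5²−0.36²) = 10.494; Merging all regions: the regions partially overlap (shared area 58.66 mm²), so overlapping operands fuse into one piece — 1 connected region. Overall, the cross-section is a single solid region. The nearest boundary edge runs (-6.25, -3.73)→(-9.73, -0.25); distance from the point to it = 7.34 mm. The point is inside the cross-section and 7.34 mm from the nearest boundary — more than the 0.8 mm shell width (2 × 0.4), so it's in the infill interior.

infill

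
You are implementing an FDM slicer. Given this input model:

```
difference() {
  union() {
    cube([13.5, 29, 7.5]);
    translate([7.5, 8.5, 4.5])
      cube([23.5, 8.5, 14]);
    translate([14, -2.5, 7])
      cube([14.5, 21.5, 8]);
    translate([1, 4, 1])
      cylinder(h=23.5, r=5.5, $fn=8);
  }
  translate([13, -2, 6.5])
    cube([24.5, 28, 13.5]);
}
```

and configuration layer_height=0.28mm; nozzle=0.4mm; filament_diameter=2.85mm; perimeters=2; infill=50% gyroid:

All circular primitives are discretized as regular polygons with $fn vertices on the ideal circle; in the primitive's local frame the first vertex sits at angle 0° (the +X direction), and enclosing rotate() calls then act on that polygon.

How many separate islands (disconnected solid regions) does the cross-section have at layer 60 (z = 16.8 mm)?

At z = 16.8 mm: the cube does not reach this height (z outside [0, 7.5]); the cube at (7.5, 8.5) (footprint 23.5×8.5) is included at this height; the cube at (14, -2.5) is not intersected at this z (z outside [7, 15]); the r=5.5 cylinder at (1, 4) gives a regular 8-gon of circumradius 5.5 (constant along its height); Taking the union: the 2 present regions are separate (no shared area or edge), so areas and boundary lengths simply add and each stays a separate island — 2 connected regions; the 24.5×28 cube at (13, -2) contributes its full rectangle; Subtracting the remaining from the first: starting from that combined region, the 24.5×28 cube at (13, -2) partially overlaps it — only the 153.00 mm² overlap (of its 686.00 mm²) is removed, clipping the outline — 2 connected regions. Overall, the cross-section has 2 separate islands. Island count = 2.

2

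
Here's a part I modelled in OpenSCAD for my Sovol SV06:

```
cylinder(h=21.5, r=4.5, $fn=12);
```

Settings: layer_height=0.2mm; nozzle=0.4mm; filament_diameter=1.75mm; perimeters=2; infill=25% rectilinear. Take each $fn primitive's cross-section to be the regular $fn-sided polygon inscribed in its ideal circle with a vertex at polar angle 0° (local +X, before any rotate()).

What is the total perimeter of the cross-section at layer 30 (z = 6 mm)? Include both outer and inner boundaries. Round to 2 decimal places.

At z = 6 mm: the r=4.5 cylinder contributes a regular 12-gon of circumradius 4.5 (perimeter = 2·12·4.500·sin(180°/12) = 27.95 mm). Overall, the cross-section is a single solid region. Total boundary length (outer) = 27.95 mm.

27.95 mm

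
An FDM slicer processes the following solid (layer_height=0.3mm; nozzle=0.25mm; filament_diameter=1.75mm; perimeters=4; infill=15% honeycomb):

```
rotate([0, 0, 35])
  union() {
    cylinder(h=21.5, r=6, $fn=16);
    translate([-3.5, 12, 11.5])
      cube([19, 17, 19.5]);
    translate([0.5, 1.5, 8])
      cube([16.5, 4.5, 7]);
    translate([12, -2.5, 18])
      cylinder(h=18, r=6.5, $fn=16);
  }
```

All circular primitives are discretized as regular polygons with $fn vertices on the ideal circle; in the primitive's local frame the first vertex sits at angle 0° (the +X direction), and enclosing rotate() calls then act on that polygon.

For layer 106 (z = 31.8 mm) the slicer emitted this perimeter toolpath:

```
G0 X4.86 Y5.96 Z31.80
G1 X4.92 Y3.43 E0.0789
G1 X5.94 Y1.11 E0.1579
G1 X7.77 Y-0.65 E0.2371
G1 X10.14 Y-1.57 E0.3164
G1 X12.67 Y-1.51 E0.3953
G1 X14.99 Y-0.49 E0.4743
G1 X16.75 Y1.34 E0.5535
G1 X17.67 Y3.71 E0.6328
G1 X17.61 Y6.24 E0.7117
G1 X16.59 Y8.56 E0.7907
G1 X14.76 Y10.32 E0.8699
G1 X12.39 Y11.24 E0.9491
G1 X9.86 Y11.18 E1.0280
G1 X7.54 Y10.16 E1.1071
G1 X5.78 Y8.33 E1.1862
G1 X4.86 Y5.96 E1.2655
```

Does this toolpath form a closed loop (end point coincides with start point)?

yes

Start point (G0): (4.86, 5.96). End point (last G1): the path returns to the start — closed.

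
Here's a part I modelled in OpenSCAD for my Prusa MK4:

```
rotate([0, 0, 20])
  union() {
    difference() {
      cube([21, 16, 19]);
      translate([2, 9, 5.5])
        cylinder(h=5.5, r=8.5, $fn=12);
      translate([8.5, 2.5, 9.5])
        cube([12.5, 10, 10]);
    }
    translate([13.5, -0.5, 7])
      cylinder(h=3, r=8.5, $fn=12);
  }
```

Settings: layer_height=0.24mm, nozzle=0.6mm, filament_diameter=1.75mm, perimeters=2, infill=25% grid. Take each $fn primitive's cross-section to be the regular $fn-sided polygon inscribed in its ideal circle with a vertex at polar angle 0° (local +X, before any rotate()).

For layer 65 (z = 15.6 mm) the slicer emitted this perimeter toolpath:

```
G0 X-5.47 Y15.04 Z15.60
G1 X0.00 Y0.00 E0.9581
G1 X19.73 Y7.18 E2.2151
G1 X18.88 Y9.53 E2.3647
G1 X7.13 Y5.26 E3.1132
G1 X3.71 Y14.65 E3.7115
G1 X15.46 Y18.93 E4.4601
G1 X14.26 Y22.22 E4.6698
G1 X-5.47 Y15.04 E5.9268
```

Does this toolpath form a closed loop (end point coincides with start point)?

Start point (G0): (-5.47, 15.04). End point (last G1): the path returns to the start — closed.

yes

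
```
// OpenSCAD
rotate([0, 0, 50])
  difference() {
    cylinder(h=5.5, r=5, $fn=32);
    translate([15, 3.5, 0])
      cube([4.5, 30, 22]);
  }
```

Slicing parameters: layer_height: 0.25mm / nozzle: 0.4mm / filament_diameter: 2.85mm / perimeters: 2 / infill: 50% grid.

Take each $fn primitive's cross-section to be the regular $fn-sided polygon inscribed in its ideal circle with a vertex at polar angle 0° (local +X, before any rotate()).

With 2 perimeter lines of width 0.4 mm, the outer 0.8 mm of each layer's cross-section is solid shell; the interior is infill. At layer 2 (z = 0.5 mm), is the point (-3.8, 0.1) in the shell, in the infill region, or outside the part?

infill

At z = 0.5 mm: the r=5 cylinder gives a regular 32-gon of circumradius 5 (constant along its height); the cube at (15, 3.5) is present — its section is the full 4.5×30 rectangle; Taking the first minus the rest: starting from the r=5 cylinder, the 4.5×30 cube at (15, 3.5) misses the remaining region (no effect) — 1 connected region; (whole slice rotated 50° about Z — lengths, areas and connectivity unchanged). Overall, the cross-section is a single solid region. Undo the 50° rotation: the query point maps to (-2.366, 2.975) in the un-rotated model frame. The nearest boundary edge runs (-3.54, 3.54)→(-2.78, 4.16); distance from the point to it = 1.18 mm. The point is inside the cross-section and 1.18 mm from the nearest boundary — more than the 0.8 mm shell width (2 × 0.4), so it's in the infill interior.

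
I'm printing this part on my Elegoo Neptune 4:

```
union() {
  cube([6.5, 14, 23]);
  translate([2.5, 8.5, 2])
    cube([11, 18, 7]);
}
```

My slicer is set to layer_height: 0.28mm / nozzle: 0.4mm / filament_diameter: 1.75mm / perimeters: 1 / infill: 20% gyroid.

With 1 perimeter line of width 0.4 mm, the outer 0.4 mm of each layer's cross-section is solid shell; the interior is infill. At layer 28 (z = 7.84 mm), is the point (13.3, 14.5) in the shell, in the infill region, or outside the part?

At z = 7.84 mm: the cube is present — its section is the full 6.5×14 rectangle; the cube at (2.5, 8.5) (footprint 11×18) is included at this height; Combining (union): the regions partially overlap (shared area 22.00 mm²), so overlapping operands fuse into one piece — 1 connected region. Overall, the cross-section is a single solid region. The nearest boundary edge runs (13.50, 26.50)→(13.50, 8.50); distance from the point to it = 0.20 mm. The point is inside the cross-section, 0.20 mm from the nearest boundary — within the 0.4 mm shell band (1 × 0.4).

shell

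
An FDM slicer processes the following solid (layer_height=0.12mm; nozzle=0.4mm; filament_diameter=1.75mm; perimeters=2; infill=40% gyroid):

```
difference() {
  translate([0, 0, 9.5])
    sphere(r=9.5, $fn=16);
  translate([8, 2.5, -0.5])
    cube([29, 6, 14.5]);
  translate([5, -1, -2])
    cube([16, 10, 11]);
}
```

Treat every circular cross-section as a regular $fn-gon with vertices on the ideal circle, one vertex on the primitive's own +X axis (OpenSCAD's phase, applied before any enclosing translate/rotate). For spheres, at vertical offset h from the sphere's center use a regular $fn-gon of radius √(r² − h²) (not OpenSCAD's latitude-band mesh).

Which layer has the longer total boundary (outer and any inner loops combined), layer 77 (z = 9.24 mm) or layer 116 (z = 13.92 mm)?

Layer 77 (z = 9.24): the r=9.5 sphere contributes a regular 16-gon of circumradius √(9.5²−0.26²) = 9.496 (perimeter = 2·16·9.496·sin(180°/16) = 59.29 mm); the cube at (8, 2.5) is present — its section is the full 29×6 rectangle (perimeter 70.00 mm); the cube at (5, -1) is absent (z outside [-2, 9]); After the difference (first − rest): starting from the r=9.5 sphere, the 29×6 cube at (8, 2.5) partially overlaps it — only the 1.45 mm² overlap (of its 174.00 mm²) is removed, clipping the outline — boundary = 60.03 mm. So its perimeter = 60.03 mm. Layer 116 (z = 13.92): the sphere: section is a regular 16-gon, circumradius = √(r²−h²) = √(9.5²−4.42²) = 8.409 (perimeter = 2·16·8.409·sin(180°/16) = 52.50 mm); the cube at (8, 2.5) is present — its section is the full 29×6 rectangle (perimeter 70.00 mm); the cube at (5, -1) is absent (z outside [-2, 9]); Taking the first minus the rest: starting from the r=9.5 sphere, the 29×6 cube at (8, 2.5) misses the remaining region (no effect) — boundary = 52.50 mm. So its perimeter = 52.50 mm. Layer 77 is larger (60.03 vs 52.50 mm).

layer 77 (z = 9.24 mm)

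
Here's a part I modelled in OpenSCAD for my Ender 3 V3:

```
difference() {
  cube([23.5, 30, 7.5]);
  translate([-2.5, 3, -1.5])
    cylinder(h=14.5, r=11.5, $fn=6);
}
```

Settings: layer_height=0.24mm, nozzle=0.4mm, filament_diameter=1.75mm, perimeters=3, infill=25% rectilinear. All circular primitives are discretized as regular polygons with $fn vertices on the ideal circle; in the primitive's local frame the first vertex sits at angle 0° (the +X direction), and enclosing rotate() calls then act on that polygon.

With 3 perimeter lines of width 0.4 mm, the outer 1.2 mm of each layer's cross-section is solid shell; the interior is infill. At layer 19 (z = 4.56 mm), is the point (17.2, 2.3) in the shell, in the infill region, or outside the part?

infill

At z = 4.56 mm: the 23.5×30 cube contributes its full rectangle; the cylinder at (-2.5, 3): section is a regular 6-gon, circumradius r=11.5; Subtracting the remaining from the first: starting from the 23.5×30 cube, the r=11.5 cylinder at (-2.5, 3) partially overlaps it — only the 85.40 mm² overlap (of its 343.60 mm²) is removed, clipping the outline — 1 connected region. Overall, the cross-section is a single solid region. The nearest boundary edge runs (23.50, 0.00)→(7.27, 0.00); distance from the point to it = 2.30 mm. The point is inside the cross-section and 2.30 mm from the nearest boundary — more than the 1.2 mm shell width (3 × 0.4), so it's in the infill interior.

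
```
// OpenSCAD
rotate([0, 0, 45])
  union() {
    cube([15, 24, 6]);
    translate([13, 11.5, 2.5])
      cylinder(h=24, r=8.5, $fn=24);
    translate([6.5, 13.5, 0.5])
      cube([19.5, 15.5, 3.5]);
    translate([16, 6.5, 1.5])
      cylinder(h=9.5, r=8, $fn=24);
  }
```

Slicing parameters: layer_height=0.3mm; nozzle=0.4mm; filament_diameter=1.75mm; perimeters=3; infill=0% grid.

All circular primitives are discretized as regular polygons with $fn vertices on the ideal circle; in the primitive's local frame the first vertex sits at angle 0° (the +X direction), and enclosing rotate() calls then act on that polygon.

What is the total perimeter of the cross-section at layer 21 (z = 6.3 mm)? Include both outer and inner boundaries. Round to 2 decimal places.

At z = 6.3 mm: the cube is not intersected at this z (z outside [0, 6]); the r=8.5 cylinder at (13, 11.5) gives a regular 24-gon of circumradius 8.5 (constant along its height) (perimeter = 2·24·8.500·sin(180°/24) = 53.25 mm); the cube at (6.5, 13.5) is not intersected at this z (z outside [0.5, 4]); the cylinder at (16, 6.5): section is a regular 24-gon, circumradius r=8 (perimeter = 2·24·8.000·sin(180°/24) = 50.12 mm); Merging all regions: the regions partially overlap (shared area 117.61 mm²), so the edge portions inside another operand are dropped and the merged outline is re-measured after clipping — boundary = 63.68 mm; (whole slice rotated 45° about Z — lengths, areas and connectivity unchanged). Overall, the cross-section is a single solid region. Total boundary length (outer) = 63.68 mm.

63.68 mm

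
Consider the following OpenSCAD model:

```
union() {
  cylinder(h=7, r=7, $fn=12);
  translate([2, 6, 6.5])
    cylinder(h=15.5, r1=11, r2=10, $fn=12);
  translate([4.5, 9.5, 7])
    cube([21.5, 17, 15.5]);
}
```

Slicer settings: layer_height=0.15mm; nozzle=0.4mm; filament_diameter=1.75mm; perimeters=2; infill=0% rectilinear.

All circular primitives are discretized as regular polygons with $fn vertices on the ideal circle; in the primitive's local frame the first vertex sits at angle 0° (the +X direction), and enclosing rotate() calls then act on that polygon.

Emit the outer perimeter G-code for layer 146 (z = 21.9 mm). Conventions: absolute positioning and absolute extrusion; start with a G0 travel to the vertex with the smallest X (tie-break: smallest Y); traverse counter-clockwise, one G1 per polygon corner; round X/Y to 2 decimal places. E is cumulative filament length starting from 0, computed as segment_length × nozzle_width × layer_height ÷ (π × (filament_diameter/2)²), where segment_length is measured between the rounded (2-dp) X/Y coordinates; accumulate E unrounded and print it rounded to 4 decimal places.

At z = 21.9 mm: the cylinder does not reach this height (z outside [0, 7]); the cone at (2, 6) (r1=11→r2=10) has section circumradius 10.006 here — a regular 12-gon; the cube at (4.5, 9.5) is present — its section is the full 21.5×17 rectangle; Combining (union): the regions partially overlap (shared area 26.29 mm²), so overlapping operands fuse into one piece — 1 connected region. The outline is a single polygon with 15 vertices. Extrusion per mm of travel: 0.4 × 0.15 / (π × 0.875²) = 0.024945. Accumulating E over each segment gives final E = 2.9293.

G0 X-8.01 Y6.00 Z21.90
G1 X-6.67 Y1.00 E0.1291
G1 X-3.00 Y-2.67 E0.2586
G1 X2.00 Y-4.01 E0.3877
G1 X7.00 Y-2.67 E0.5169
G1 X10.67 Y1.00 E0.6463
G1 X12.01 Y6.00 E0.7754
G1 X11.07 Y9.50 E0.8658
G1 X26.00 Y9.50 E1.2383
G1 X26.00 Y26.50 E1.6623
G1 X4.50 Y26.50 E2.1987
G1 X4.50 Y15.34 E2.4771
G1 X2.00 Y16.01 E2.5416
G1 X-3.00 Y14.67 E2.6707
G1 X-6.67 Y11.00 E2.8002
G1 X-8.01 Y6.00 E2.9293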